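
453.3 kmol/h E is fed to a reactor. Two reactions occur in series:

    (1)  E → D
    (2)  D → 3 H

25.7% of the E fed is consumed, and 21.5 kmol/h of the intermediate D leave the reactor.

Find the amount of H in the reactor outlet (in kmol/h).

285 kmol/h

Conversion of E: E consumed = 1ξ₁ = 0.257 × 453.3 → ξ₁ = 116.5 kmol/h.
D balance: n_D = 0 + 1ξ₁ − 1ξ₂ = 21.5 → ξ₂ = (1·116.5 − 21.5)/1 = 95 kmol/h.
Outlet amounts (n = n₀ + Σ ν·ξ):
  E: 453.3 − 1(116.5) = 336.8
  D: 0 + 1(116.5) − 1(95) = 21.5
  H: 0 + 3(95) = 285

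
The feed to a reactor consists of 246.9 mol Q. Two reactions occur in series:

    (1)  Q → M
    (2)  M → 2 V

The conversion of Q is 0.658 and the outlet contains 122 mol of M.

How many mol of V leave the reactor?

Conversion of Q: Q consumed = 1ξ₁ = 0.658 × 246.9 → ξ₁ = 162.5 mol.
M balance: n_M = 0 + 1ξ₁ − 1ξ₂ = 122 → ξ₂ = (1·162.5 − 122)/1 = 40.46 mol.
Outlet amounts (n = n₀ + Σ ν·ξ):
  Q: 246.9 − 1(162.5) = 84.44
  M: 0 + 1(162.5) − 1(40.46) = 122
  V: 0 + 2(40.46) = 80.92

80.9 mol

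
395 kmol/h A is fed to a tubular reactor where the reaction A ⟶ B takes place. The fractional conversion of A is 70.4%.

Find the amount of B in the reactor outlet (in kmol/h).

A reacted = 0.704 × 395 = 278.1 kmol/h; ν_A = −1, so ξ = 278.1/1 = 278.1 kmol/h.
Outlet amounts (n = n₀ + ν ξ):
  A: 395 − 1(278.1) = 116.9
  B: 0 + 1(278.1) = 278.1

278 kmol/h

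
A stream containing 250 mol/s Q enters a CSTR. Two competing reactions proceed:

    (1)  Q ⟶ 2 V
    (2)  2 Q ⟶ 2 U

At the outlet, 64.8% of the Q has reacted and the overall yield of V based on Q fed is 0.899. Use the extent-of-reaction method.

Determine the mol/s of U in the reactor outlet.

49.6 mol/s

Yield of V: 2ξ₁ / 250 = 0.899 → ξ₁ = 112.4 mol/s.
Conversion of Q: 1ξ₁ + 2ξ₂ = 0.648 × 250 = 162 → ξ₂ = 24.81 mol/s.
Outlet amounts (n = n₀ + Σ ν·ξ):
  Q: 250 − 1(112.4) − 2(24.81) = 88
  V: 0 + 2(112.4) = 224.8
  U: 0 + 2(24.81) = 49.62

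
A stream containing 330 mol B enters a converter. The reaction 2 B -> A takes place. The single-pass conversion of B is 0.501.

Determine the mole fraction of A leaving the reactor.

B reacted = 0.501 × 330 = 165.3 mol; ν_B = −2, so ξ = 165.3/2 = 82.67 mol.
Outlet amounts (n = n₀ + ν ξ):
  B: 330 − 2(82.67) = 164.7
  A: 0 + 1(82.67) = 82.67
Total out = 247.3 mol; y_A = 82.67 / 247.3 = 0.3342.

0.334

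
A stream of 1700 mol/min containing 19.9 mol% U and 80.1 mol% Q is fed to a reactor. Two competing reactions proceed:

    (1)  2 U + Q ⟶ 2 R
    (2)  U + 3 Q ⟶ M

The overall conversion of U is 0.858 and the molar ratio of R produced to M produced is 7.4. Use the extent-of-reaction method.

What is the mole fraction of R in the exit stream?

Conversion of U: U consumed = 0.858 × 338.3 = 290.3 mol/min = 2ξ₁ + 1ξ₂.
Selectivity: 2ξ₁ / (1ξ₂) = 7.4 → ξ₁ = 3.7 ξ₂.
Substitute: (2·3.7 + 1) ξ₂ = 290.3 → ξ₂ = 34.55 mol/min, ξ₁ = 127.9 mol/min.
Outlet amounts (n = n₀ + Σ ν·ξ):
  U: 338.3 − 2(127.9) − 1(34.55) = 48.04
  Q: 1362 − 1(127.9) − 3(34.55) = 1130
  R: 0 + 2(127.9) = 255.7
  M: 0 + 1(34.55) = 34.55
Total out = 1468 mol/min; y_R = 255.7 / 1468 = 0.1741.

0.174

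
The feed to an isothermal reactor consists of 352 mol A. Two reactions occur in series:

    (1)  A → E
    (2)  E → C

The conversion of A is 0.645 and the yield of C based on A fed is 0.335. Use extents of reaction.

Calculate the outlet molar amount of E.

Conversion of A: A consumed = 1ξ₁ = 0.645 × 352 → ξ₁ = 227 mol.
Yield of C: 1ξ₂ / 352 = 0.335 → ξ₂ = 117.9 mol.
Outlet amounts (n = n₀ + Σ ν·ξ):
  A: 352 − 1(227) = 125
  E: 0 + 1(227) − 1(117.9) = 109.1
  C: 0 + 1(117.9) = 117.9

109 mol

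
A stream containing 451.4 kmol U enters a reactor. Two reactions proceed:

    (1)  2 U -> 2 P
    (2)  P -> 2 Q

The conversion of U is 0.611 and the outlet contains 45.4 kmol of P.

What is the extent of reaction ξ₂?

ξ₂ = 230 kmol

Conversion of U: U consumed = 2ξ₁ = 0.611 × 451.4 → ξ₁ = 137.9 kmol.
P balance: n_P = 0 + 2ξ₁ − 1ξ₂ = 45.4 → ξ₂ = (2·137.9 − 45.4)/1 = 230.4 kmol.
Outlet amounts (n = n₀ + Σ ν·ξ):
  U: 451.4 − 2(137.9) = 175.6
  P: 0 + 2(137.9) − 1(230.4) = 45.4
  Q: 0 + 2(230.4) = 460.8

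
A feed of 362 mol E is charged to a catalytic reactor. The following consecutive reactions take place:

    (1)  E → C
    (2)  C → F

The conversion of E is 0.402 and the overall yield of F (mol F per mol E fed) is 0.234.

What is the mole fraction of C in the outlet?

Conversion of E: E consumed = 1ξ₁ = 0.402 × 362 → ξ₁ = 145.5 mol.
Yield of F: 1ξ₂ / 362 = 0.234 → ξ₂ = 84.71 mol.
Outlet amounts (n = n₀ + Σ ν·ξ):
  E: 362 − 1(145.5) = 216.5
  C: 0 + 1(145.5) − 1(84.71) = 60.82
  F: 0 + 1(84.71) = 84.71
Total out = 362 mol; y_C = 60.82 / 362 = 0.168.

0.168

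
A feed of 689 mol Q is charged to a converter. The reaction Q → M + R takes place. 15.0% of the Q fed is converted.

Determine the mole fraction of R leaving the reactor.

Q reacted = 0.15 × 689 = 103.3 mol; ν_Q = −1, so ξ = 103.3/1 = 103.3 mol.
Outlet amounts (n = n₀ + ν ξ):
  Q: 689 − 1(103.3) = 585.6
  M: 0 + 1(103.3) = 103.3
  R: 0 + 1(103.3) = 103.3
Total out = 792.3 mol; y_R = 103.3 / 792.3 = 0.1304.

0.13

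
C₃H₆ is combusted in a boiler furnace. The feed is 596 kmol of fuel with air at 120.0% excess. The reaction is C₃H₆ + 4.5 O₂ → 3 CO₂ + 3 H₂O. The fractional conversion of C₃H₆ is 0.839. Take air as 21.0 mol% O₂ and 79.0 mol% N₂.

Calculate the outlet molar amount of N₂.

22200 kmol

Stoichiometric O₂ = 4.5 × 596 = 2682 kmol; O₂ fed = 2682 × 2.200 = 5900 kmol.
N₂ fed = 5900 × 79/21 = 22200 kmol.
Fuel reacted = 0.839 × 596 → ξ = 500 kmol.
Outlet (n = n₀ + ν ξ):
  C₃H₆: 596 − 1(500) = 95.96
  O₂: 5900 − 4.5(500) = 3650
  N₂: 22200 (inert)
  CO₂: 0 + 3(500) = 1500
  H₂O: 0 + 3(500) = 1500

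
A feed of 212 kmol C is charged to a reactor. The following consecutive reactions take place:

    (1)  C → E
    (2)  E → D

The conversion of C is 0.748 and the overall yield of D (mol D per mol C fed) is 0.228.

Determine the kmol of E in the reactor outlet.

Conversion of C: C consumed = 1ξ₁ = 0.748 × 212 → ξ₁ = 158.6 kmol.
Yield of D: 1ξ₂ / 212 = 0.228 → ξ₂ = 48.34 kmol.
Outlet amounts (n = n₀ + Σ ν·ξ):
  C: 212 − 1(158.6) = 53.42
  E: 0 + 1(158.6) − 1(48.34) = 110.2
  D: 0 + 1(48.34) = 48.34

110 kmol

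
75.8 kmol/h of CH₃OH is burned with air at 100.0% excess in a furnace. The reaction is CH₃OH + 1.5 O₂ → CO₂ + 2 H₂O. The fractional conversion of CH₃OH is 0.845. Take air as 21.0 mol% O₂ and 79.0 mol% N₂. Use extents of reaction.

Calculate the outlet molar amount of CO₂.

Stoichiometric O₂ = 1.5 × 75.8 = 113.7 kmol/h; O₂ fed = 113.7 × 2.000 = 227.4 kmol/h.
N₂ fed = 227.4 × 79/21 = 855.5 kmol/h.
Fuel reacted = 0.845 × 75.8 → ξ = 64.05 kmol/h.
Outlet (n = n₀ + ν ξ):
  CH₃OH: 75.8 − 1(64.05) = 11.75
  O₂: 227.4 − 1.5(64.05) = 131.3
  N₂: 855.5 (inert)
  CO₂: 0 + 1(64.05) = 64.05
  H₂O: 0 + 2(64.05) = 128.1

64.1 kmol/h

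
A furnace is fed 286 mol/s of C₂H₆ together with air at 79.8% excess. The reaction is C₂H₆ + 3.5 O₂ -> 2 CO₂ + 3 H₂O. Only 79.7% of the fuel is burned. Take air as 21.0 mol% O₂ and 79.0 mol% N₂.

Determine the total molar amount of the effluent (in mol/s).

Stoichiometric O₂ = 3.5 × 286 = 1001 mol/s; O₂ fed = 1001 × 1.798 = 1800 mol/s.
N₂ fed = 1800 × 79/21 = 6771 mol/s.
Fuel reacted = 0.797 × 286 → ξ = 227.9 mol/s.
Outlet (n = n₀ + ν ξ):
  C₂H₆: 286 − 1(227.9) = 58.06
  O₂: 1800 − 3.5(227.9) = 1002
  N₂: 6771 (inert)
  CO₂: 0 + 2(227.9) = 455.9
  H₂O: 0 + 3(227.9) = 683.8
Total out = 58.06 + 1002 + 6771 + 455.9 + 683.8 = 8970 mol/s.

8970 mol/s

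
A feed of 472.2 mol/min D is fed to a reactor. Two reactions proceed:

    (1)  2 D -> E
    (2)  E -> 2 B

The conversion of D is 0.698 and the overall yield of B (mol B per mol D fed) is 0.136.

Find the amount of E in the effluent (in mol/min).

133 mol/min

Conversion of D: D consumed = 2ξ₁ = 0.698 × 472.2 → ξ₁ = 164.8 mol/min.
Yield of B: 2ξ₂ / 472.2 = 0.136 → ξ₂ = 32.11 mol/min.
Outlet amounts (n = n₀ + Σ ν·ξ):
  D: 472.2 − 2(164.8) = 142.6
  E: 0 + 1(164.8) − 1(32.11) = 132.7
  B: 0 + 2(32.11) = 64.22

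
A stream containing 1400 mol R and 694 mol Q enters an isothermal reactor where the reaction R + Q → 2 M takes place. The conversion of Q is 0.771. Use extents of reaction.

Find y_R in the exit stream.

Q reacted = 0.771 × 694 = 535.1 mol; ν_Q = −1, so ξ = 535.1/1 = 535.1 mol.
Outlet amounts (n = n₀ + ν ξ):
  R: 1400 − 1(535.1) = 864.9
  Q: 694 − 1(535.1) = 158.9
  M: 0 + 2(535.1) = 1070
Total out = 2094 mol; y_R = 864.9 / 2094 = 0.413.

0.413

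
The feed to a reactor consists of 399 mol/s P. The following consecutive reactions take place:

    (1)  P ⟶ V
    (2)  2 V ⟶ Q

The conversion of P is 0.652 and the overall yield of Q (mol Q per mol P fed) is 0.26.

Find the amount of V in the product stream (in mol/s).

52.7 mol/s

Conversion of P: P consumed = 1ξ₁ = 0.652 × 399 → ξ₁ = 260.1 mol/s.
Yield of Q: 1ξ₂ / 399 = 0.26 → ξ₂ = 103.7 mol/s.
Outlet amounts (n = n₀ + Σ ν·ξ):
  P: 399 − 1(260.1) = 138.9
  V: 0 + 1(260.1) − 2(103.7) = 52.67
  Q: 0 + 1(103.7) = 103.7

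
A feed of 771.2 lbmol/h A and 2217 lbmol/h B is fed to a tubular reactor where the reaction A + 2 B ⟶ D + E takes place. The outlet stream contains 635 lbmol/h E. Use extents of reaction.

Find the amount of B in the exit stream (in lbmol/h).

947 lbmol/h

For E: n = n₀ + 1ξ → 635 = 0 + 1ξ, giving ξ = 635 lbmol/h.
Outlet amounts (n = n₀ + ν ξ):
  A: 771.2 − 1(635) = 136.2
  B: 2217 − 2(635) = 947
  D: 0 + 1(635) = 635
  E: 0 + 1(635) = 635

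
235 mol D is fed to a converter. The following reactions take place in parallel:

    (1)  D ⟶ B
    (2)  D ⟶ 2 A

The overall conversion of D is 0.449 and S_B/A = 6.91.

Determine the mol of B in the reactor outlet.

Conversion of D: D consumed = 0.449 × 235 = 105.5 mol = 1ξ₁ + 1ξ₂.
Selectivity: 1ξ₁ / (2ξ₂) = 6.91 → ξ₁ = 13.82 ξ₂.
Substitute: (1·13.82 + 1) ξ₂ = 105.5 → ξ₂ = 7.12 mol, ξ₁ = 98.4 mol.
Outlet amounts (n = n₀ + Σ ν·ξ):
  D: 235 − 1(98.4) − 1(7.12) = 129.5
  B: 0 + 1(98.4) = 98.4
  A: 0 + 2(7.12) = 14.24

98.4 mol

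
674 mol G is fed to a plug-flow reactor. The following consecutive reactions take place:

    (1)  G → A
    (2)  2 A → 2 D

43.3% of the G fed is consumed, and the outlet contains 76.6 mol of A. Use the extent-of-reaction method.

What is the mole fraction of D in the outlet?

Conversion of G: G consumed = 1ξ₁ = 0.433 × 674 → ξ₁ = 291.8 mol.
A balance: n_A = 0 + 1ξ₁ − 2ξ₂ = 76.6 → ξ₂ = (1·291.8 − 76.6)/2 = 107.6 mol.
Outlet amounts (n = n₀ + Σ ν·ξ):
  G: 674 − 1(291.8) = 382.2
  A: 0 + 1(291.8) − 2(107.6) = 76.6
  D: 0 + 2(107.6) = 215.2
Total out = 674 mol; y_D = 215.2 / 674 = 0.3194.

0.319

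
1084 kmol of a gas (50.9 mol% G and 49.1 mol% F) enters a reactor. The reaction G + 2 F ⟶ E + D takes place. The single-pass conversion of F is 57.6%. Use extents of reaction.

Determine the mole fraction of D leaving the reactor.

F reacted = 0.576 × 532.2 = 306.6 kmol; ν_F = −2, so ξ = 306.6/2 = 153.3 kmol.
Outlet amounts (n = n₀ + ν ξ):
  G: 551.8 − 1(153.3) = 398.5
  F: 532.2 − 2(153.3) = 225.7
  E: 0 + 1(153.3) = 153.3
  D: 0 + 1(153.3) = 153.3
Total out = 930.7 kmol; y_D = 153.3 / 930.7 = 0.1647.

0.165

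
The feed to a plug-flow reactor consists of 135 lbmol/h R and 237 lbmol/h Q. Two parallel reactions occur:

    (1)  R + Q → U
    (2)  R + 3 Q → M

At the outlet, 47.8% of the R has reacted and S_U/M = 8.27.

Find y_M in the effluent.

Conversion of R: R consumed = 0.478 × 135 = 64.53 lbmol/h = 1ξ₁ + 1ξ₂.
Selectivity: 1ξ₁ / (1ξ₂) = 8.27 → ξ₁ = 8.27 ξ₂.
Substitute: (1·8.27 + 1) ξ₂ = 64.53 → ξ₂ = 6.961 lbmol/h, ξ₁ = 57.57 lbmol/h.
Outlet amounts (n = n₀ + Σ ν·ξ):
  R: 135 − 1(57.57) − 1(6.961) = 70.47
  Q: 237 − 1(57.57) − 3(6.961) = 158.5
  U: 0 + 1(57.57) = 57.57
  M: 0 + 1(6.961) = 6.961
Total out = 293.5 lbmol/h; y_M = 6.961 / 293.5 = 0.02371.

0.0237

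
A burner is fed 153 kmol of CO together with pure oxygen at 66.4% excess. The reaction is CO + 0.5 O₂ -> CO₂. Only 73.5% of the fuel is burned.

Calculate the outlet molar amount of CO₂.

Stoichiometric O₂ = 0.5 × 153 = 76.5 kmol; O₂ fed = 76.5 × 1.664 = 127.3 kmol.
Fuel reacted = 0.735 × 153 → ξ = 112.5 kmol.
Outlet (n = n₀ + ν ξ):
  CO: 153 − 1(112.5) = 40.55
  O₂: 127.3 − 0.5(112.5) = 71.07
  CO₂: 0 + 1(112.5) = 112.5

112 kmol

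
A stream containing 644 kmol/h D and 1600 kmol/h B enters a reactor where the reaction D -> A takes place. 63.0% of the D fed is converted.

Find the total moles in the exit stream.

D reacted = 0.63 × 644 = 405.7 kmol/h; ν_D = −1, so ξ = 405.7/1 = 405.7 kmol/h.
Outlet amounts (n = n₀ + ν ξ):
  D: 644 − 1(405.7) = 238.3
  A: 0 + 1(405.7) = 405.7
  B: 1600 (inert)
Total out = 238.3 + 405.7 + 1600 = 2244 kmol/h.

2240 kmol/h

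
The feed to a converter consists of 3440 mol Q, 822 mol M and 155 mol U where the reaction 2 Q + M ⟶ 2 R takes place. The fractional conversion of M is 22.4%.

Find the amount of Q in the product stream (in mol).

M reacted = 0.224 × 822 = 184.1 mol; ν_M = −1, so ξ = 184.1/1 = 184.1 mol.
Outlet amounts (n = n₀ + ν ξ):
  Q: 3440 − 2(184.1) = 3072
  M: 822 − 1(184.1) = 637.9
  R: 0 + 2(184.1) = 368.3
  U: 155 (inert)

3070 mol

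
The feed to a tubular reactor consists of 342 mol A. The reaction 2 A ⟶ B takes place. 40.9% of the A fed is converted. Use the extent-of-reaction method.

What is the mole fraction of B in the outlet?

0.257

A reacted = 0.409 × 342 = 139.9 mol; ν_A = −2, so ξ = 139.9/2 = 69.94 mol.
Outlet amounts (n = n₀ + ν ξ):
  A: 342 − 2(69.94) = 202.1
  B: 0 + 1(69.94) = 69.94
Total out = 272.1 mol; y_B = 69.94 / 272.1 = 0.2571.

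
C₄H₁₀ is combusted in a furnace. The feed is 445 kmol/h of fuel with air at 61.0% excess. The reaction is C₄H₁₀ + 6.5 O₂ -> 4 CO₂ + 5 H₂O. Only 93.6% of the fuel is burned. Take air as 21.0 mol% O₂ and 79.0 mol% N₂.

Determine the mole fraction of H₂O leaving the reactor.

Stoichiometric O₂ = 6.5 × 445 = 2892 kmol/h; O₂ fed = 2892 × 1.610 = 4657 kmol/h.
N₂ fed = 4657 × 79/21 = 17520 kmol/h.
Fuel reacted = 0.936 × 445 → ξ = 416.5 kmol/h.
Outlet (n = n₀ + ν ξ):
  C₄H₁₀: 445 − 1(416.5) = 28.48
  O₂: 4657 − 6.5(416.5) = 1950
  N₂: 17520 (inert)
  CO₂: 0 + 4(416.5) = 1666
  H₂O: 0 + 5(416.5) = 2083
Total out = 23250 kmol/h; y_H₂O = 2083 / 23250 = 0.08959.

0.0896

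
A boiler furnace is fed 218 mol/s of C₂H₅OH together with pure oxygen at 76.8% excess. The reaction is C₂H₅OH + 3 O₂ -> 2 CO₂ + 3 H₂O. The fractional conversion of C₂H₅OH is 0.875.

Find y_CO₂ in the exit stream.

Stoichiometric O₂ = 3 × 218 = 654 mol/s; O₂ fed = 654 × 1.768 = 1156 mol/s.
Fuel reacted = 0.875 × 218 → ξ = 190.8 mol/s.
Outlet (n = n₀ + ν ξ):
  C₂H₅OH: 218 − 1(190.8) = 27.25
  O₂: 1156 − 3(190.8) = 584
  CO₂: 0 + 2(190.8) = 381.5
  H₂O: 0 + 3(190.8) = 572.2
Total out = 1565 mol/s; y_CO₂ = 381.5 / 1565 = 0.2438.

0.244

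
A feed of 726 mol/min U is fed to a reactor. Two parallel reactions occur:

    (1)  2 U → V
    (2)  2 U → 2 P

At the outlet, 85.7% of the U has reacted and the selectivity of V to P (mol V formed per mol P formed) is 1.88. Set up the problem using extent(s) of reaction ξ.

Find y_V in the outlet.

Conversion of U: U consumed = 0.857 × 726 = 622.2 mol/min = 2ξ₁ + 2ξ₂.
Selectivity: 1ξ₁ / (2ξ₂) = 1.88 → ξ₁ = 3.76 ξ₂.
Substitute: (2·3.76 + 2) ξ₂ = 622.2 → ξ₂ = 65.36 mol/min, ξ₁ = 245.7 mol/min.
Outlet amounts (n = n₀ + Σ ν·ξ):
  U: 726 − 2(245.7) − 2(65.36) = 103.8
  V: 0 + 1(245.7) = 245.7
  P: 0 + 2(65.36) = 130.7
Total out = 480.3 mol/min; y_V = 245.7 / 480.3 = 0.5117.

0.512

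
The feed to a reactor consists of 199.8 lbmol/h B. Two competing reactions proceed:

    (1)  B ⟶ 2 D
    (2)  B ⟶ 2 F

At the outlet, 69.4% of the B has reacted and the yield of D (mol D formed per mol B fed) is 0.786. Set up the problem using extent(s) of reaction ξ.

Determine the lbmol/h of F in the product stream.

120 lbmol/h

Yield of D: 2ξ₁ / 199.8 = 0.786 → ξ₁ = 78.52 lbmol/h.
Conversion of B: 1ξ₁ + 1ξ₂ = 0.694 × 199.8 = 138.7 → ξ₂ = 60.14 lbmol/h.
Outlet amounts (n = n₀ + Σ ν·ξ):
  B: 199.8 − 1(78.52) − 1(60.14) = 61.14
  D: 0 + 2(78.52) = 157
  F: 0 + 2(60.14) = 120.3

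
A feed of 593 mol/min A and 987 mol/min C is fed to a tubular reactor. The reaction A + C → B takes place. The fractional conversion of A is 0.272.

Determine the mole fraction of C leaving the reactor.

0.582

A reacted = 0.272 × 593 = 161.3 mol/min; ν_A = −1, so ξ = 161.3/1 = 161.3 mol/min.
Outlet amounts (n = n₀ + ν ξ):
  A: 593 − 1(161.3) = 431.7
  C: 987 − 1(161.3) = 825.7
  B: 0 + 1(161.3) = 161.3
Total out = 1419 mol/min; y_C = 825.7 / 1419 = 0.582.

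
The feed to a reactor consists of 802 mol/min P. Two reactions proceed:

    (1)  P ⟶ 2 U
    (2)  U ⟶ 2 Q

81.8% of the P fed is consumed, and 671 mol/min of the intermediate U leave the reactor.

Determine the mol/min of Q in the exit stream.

Conversion of P: P consumed = 1ξ₁ = 0.818 × 802 → ξ₁ = 656 mol/min.
U balance: n_U = 0 + 2ξ₁ − 1ξ₂ = 671 → ξ₂ = (2·656 − 671)/1 = 641.1 mol/min.
Outlet amounts (n = n₀ + Σ ν·ξ):
  P: 802 − 1(656) = 146
  U: 0 + 2(656) − 1(641.1) = 671
  Q: 0 + 2(641.1) = 1282

1280 mol/min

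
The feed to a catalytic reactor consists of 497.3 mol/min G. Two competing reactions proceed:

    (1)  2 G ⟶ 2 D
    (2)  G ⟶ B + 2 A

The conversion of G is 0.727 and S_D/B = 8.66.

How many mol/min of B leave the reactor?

Conversion of G: G consumed = 0.727 × 497.3 = 361.5 mol/min = 2ξ₁ + 1ξ₂.
Selectivity: 2ξ₁ / (1ξ₂) = 8.66 → ξ₁ = 4.33 ξ₂.
Substitute: (2·4.33 + 1) ξ₂ = 361.5 → ξ₂ = 37.43 mol/min, ξ₁ = 162.1 mol/min.
Outlet amounts (n = n₀ + Σ ν·ξ):
  G: 497.3 − 2(162.1) − 1(37.43) = 135.8
  D: 0 + 2(162.1) = 324.1
  B: 0 + 1(37.43) = 37.43
  A: 0 + 2(37.43) = 74.85

37.4 mol/min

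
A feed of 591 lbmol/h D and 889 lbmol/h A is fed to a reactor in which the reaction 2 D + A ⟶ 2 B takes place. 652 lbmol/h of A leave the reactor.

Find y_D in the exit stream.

For A: n = n₀ − 1ξ → 652 = 889 − 1ξ, giving ξ = 237 lbmol/h.
Outlet amounts (n = n₀ + ν ξ):
  D: 591 − 2(237) = 117
  A: 889 − 1(237) = 652
  B: 0 + 2(237) = 474
Total out = 1243 lbmol/h; y_D = 117 / 1243 = 0.09413.

0.0941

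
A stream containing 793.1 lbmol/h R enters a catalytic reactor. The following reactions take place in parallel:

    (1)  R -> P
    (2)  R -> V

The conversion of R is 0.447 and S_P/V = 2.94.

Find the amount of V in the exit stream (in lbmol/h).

Conversion of R: R consumed = 0.447 × 793.1 = 354.5 lbmol/h = 1ξ₁ + 1ξ₂.
Selectivity: 1ξ₁ / (1ξ₂) = 2.94 → ξ₁ = 2.94 ξ₂.
Substitute: (1·2.94 + 1) ξ₂ = 354.5 → ξ₂ = 89.98 lbmol/h, ξ₁ = 264.5 lbmol/h.
Outlet amounts (n = n₀ + Σ ν·ξ):
  R: 793.1 − 1(264.5) − 1(89.98) = 438.6
  P: 0 + 1(264.5) = 264.5
  V: 0 + 1(89.98) = 89.98

90 lbmol/h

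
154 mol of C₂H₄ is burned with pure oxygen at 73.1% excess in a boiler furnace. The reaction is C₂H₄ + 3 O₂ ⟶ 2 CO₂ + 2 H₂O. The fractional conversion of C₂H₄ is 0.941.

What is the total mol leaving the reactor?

954 mol

Stoichiometric O₂ = 3 × 154 = 462 mol; O₂ fed = 462 × 1.731 = 799.7 mol.
Fuel reacted = 0.941 × 154 → ξ = 144.9 mol.
Outlet (n = n₀ + ν ξ):
  C₂H₄: 154 − 1(144.9) = 9.086
  O₂: 799.7 − 3(144.9) = 365
  CO₂: 0 + 2(144.9) = 289.8
  H₂O: 0 + 2(144.9) = 289.8
Total out = 9.086 + 365 + 289.8 + 289.8 = 953.7 mol.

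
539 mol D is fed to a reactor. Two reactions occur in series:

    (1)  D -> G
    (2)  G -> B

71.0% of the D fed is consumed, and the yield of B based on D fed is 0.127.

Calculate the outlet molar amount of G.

314 mol

Conversion of D: D consumed = 1ξ₁ = 0.71 × 539 → ξ₁ = 382.7 mol.
Yield of B: 1ξ₂ / 539 = 0.127 → ξ₂ = 68.45 mol.
Outlet amounts (n = n₀ + Σ ν·ξ):
  D: 539 − 1(382.7) = 156.3
  G: 0 + 1(382.7) − 1(68.45) = 314.2
  B: 0 + 1(68.45) = 68.45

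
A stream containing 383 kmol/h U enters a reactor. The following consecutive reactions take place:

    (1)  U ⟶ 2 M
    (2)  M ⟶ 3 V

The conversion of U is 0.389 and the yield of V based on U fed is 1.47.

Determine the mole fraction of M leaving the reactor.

0.122

Conversion of U: U consumed = 1ξ₁ = 0.389 × 383 → ξ₁ = 149 kmol/h.
Yield of V: 3ξ₂ / 383 = 1.47 → ξ₂ = 187.7 kmol/h.
Outlet amounts (n = n₀ + Σ ν·ξ):
  U: 383 − 1(149) = 234
  M: 0 + 2(149) − 1(187.7) = 110.3
  V: 0 + 3(187.7) = 563
Total out = 907.3 kmol/h; y_M = 110.3 / 907.3 = 0.1216.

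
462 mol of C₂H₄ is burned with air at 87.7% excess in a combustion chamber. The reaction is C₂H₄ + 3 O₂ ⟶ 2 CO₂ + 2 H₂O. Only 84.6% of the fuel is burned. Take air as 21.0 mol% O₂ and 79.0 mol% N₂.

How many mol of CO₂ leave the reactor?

Stoichiometric O₂ = 3 × 462 = 1386 mol; O₂ fed = 1386 × 1.877 = 2602 mol.
N₂ fed = 2602 × 79/21 = 9787 mol.
Fuel reacted = 0.846 × 462 → ξ = 390.9 mol.
Outlet (n = n₀ + ν ξ):
  C₂H₄: 462 − 1(390.9) = 71.15
  O₂: 2602 − 3(390.9) = 1429
  N₂: 9787 (inert)
  CO₂: 0 + 2(390.9) = 781.7
  H₂O: 0 + 2(390.9) = 781.7

782 mol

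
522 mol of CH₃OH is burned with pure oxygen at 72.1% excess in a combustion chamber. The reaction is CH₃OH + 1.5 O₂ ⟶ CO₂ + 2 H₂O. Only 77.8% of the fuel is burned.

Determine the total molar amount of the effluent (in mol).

2070 mol

Stoichiometric O₂ = 1.5 × 522 = 783 mol; O₂ fed = 783 × 1.721 = 1348 mol.
Fuel reacted = 0.778 × 522 → ξ = 406.1 mol.
Outlet (n = n₀ + ν ξ):
  CH₃OH: 522 − 1(406.1) = 115.9
  O₂: 1348 − 1.5(406.1) = 738.4
  CO₂: 0 + 1(406.1) = 406.1
  H₂O: 0 + 2(406.1) = 812.2
Total out = 115.9 + 738.4 + 406.1 + 812.2 = 2073 mol.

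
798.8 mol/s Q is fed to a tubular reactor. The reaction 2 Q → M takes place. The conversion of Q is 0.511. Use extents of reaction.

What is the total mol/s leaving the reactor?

595 mol/s

Q reacted = 0.511 × 798.8 = 408.2 mol/s; ν_Q = −2, so ξ = 408.2/2 = 204.1 mol/s.
Outlet amounts (n = n₀ + ν ξ):
  Q: 798.8 − 2(204.1) = 390.6
  M: 0 + 1(204.1) = 204.1
Total out = 390.6 + 204.1 = 594.7 mol/s.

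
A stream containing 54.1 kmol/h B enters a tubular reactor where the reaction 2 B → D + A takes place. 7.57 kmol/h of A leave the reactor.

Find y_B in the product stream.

For A: n = n₀ + 1ξ → 7.57 = 0 + 1ξ, giving ξ = 7.57 kmol/h.
Outlet amounts (n = n₀ + ν ξ):
  B: 54.1 − 2(7.57) = 38.96
  D: 0 + 1(7.57) = 7.57
  A: 0 + 1(7.57) = 7.57
Total out = 54.1 kmol/h; y_B = 38.96 / 54.1 = 0.7201.

0.72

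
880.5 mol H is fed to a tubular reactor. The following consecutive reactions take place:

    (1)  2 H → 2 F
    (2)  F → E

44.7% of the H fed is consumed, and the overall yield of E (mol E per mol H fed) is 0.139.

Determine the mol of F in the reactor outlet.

Conversion of H: H consumed = 2ξ₁ = 0.447 × 880.5 → ξ₁ = 196.8 mol.
Yield of E: 1ξ₂ / 880.5 = 0.139 → ξ₂ = 122.4 mol.
Outlet amounts (n = n₀ + Σ ν·ξ):
  H: 880.5 − 2(196.8) = 486.9
  F: 0 + 2(196.8) − 1(122.4) = 271.2
  E: 0 + 1(122.4) = 122.4

271 mol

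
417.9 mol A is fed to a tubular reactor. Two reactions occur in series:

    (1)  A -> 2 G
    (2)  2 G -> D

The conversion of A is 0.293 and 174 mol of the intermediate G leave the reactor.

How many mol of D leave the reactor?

35.4 mol

Conversion of A: A consumed = 1ξ₁ = 0.293 × 417.9 → ξ₁ = 122.4 mol.
G balance: n_G = 0 + 2ξ₁ − 2ξ₂ = 174 → ξ₂ = (2·122.4 − 174)/2 = 35.44 mol.
Outlet amounts (n = n₀ + Σ ν·ξ):
  A: 417.9 − 1(122.4) = 295.5
  G: 0 + 2(122.4) − 2(35.44) = 174
  D: 0 + 1(35.44) = 35.44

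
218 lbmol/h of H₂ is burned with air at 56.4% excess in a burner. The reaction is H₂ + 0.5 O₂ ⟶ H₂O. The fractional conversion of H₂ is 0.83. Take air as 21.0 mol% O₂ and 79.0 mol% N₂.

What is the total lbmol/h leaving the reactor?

Stoichiometric O₂ = 0.5 × 218 = 109 lbmol/h; O₂ fed = 109 × 1.564 = 170.5 lbmol/h.
N₂ fed = 170.5 × 79/21 = 641.3 lbmol/h.
Fuel reacted = 0.83 × 218 → ξ = 180.9 lbmol/h.
Outlet (n = n₀ + ν ξ):
  H₂: 218 − 1(180.9) = 37.06
  O₂: 170.5 − 0.5(180.9) = 80.01
  N₂: 641.3 (inert)
  H₂O: 0 + 1(180.9) = 180.9
Total out = 37.06 + 80.01 + 641.3 + 180.9 = 939.3 lbmol/h.

939 lbmol/h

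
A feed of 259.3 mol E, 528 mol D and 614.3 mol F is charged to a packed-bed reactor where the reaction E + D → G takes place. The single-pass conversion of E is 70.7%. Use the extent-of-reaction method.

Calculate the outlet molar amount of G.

E reacted = 0.707 × 259.3 = 183.3 mol; ν_E = −1, so ξ = 183.3/1 = 183.3 mol.
Outlet amounts (n = n₀ + ν ξ):
  E: 259.3 − 1(183.3) = 75.97
  D: 528 − 1(183.3) = 344.7
  G: 0 + 1(183.3) = 183.3
  F: 614.3 (inert)

183 mol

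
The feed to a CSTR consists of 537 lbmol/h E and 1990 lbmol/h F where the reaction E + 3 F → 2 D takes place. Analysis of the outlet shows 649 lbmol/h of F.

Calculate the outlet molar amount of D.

For F: n = n₀ − 3ξ → 649 = 1990 − 3ξ, giving ξ = 447 lbmol/h.
Outlet amounts (n = n₀ + ν ξ):
  E: 537 − 1(447) = 90
  F: 1990 − 3(447) = 649
  D: 0 + 2(447) = 894

894 lbmol/h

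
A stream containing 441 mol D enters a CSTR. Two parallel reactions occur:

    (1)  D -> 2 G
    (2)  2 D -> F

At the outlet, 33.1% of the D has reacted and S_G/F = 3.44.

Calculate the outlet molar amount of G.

Conversion of D: D consumed = 0.331 × 441 = 146 mol = 1ξ₁ + 2ξ₂.
Selectivity: 2ξ₁ / (1ξ₂) = 3.44 → ξ₁ = 1.72 ξ₂.
Substitute: (1·1.72 + 2) ξ₂ = 146 → ξ₂ = 39.24 mol, ξ₁ = 67.49 mol.
Outlet amounts (n = n₀ + Σ ν·ξ):
  D: 441 − 1(67.49) − 2(39.24) = 295
  G: 0 + 2(67.49) = 135
  F: 0 + 1(39.24) = 39.24

135 mol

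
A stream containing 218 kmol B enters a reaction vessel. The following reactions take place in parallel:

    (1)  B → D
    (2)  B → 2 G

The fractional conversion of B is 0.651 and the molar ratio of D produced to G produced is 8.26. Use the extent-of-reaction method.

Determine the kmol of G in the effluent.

16.2 kmol

Conversion of B: B consumed = 0.651 × 218 = 141.9 kmol = 1ξ₁ + 1ξ₂.
Selectivity: 1ξ₁ / (2ξ₂) = 8.26 → ξ₁ = 16.52 ξ₂.
Substitute: (1·16.52 + 1) ξ₂ = 141.9 → ξ₂ = 8.1 kmol, ξ₁ = 133.8 kmol.
Outlet amounts (n = n₀ + Σ ν·ξ):
  B: 218 − 1(133.8) − 1(8.1) = 76.08
  D: 0 + 1(133.8) = 133.8
  G: 0 + 2(8.1) = 16.2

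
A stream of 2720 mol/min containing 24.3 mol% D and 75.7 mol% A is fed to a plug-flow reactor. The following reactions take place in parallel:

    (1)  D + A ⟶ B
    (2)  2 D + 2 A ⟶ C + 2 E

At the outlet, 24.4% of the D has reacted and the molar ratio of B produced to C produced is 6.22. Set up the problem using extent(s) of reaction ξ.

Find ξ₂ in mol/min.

ξ₂ = 19.6 mol/min

Conversion of D: D consumed = 0.244 × 661 = 161.3 mol/min = 1ξ₁ + 2ξ₂.
Selectivity: 1ξ₁ / (1ξ₂) = 6.22 → ξ₁ = 6.22 ξ₂.
Substitute: (1·6.22 + 2) ξ₂ = 161.3 → ξ₂ = 19.62 mol/min, ξ₁ = 122 mol/min.
Outlet amounts (n = n₀ + Σ ν·ξ):
  D: 661 − 1(122) − 2(19.62) = 499.7
  A: 2059 − 1(122) − 2(19.62) = 1898
  B: 0 + 1(122) = 122
  C: 0 + 1(19.62) = 19.62
  E: 0 + 2(19.62) = 39.24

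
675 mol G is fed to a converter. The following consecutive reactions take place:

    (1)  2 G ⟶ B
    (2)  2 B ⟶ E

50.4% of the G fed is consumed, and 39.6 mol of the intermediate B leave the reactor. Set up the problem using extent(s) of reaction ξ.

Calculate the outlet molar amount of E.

65.2 mol

Conversion of G: G consumed = 2ξ₁ = 0.504 × 675 → ξ₁ = 170.1 mol.
B balance: n_B = 0 + 1ξ₁ − 2ξ₂ = 39.6 → ξ₂ = (1·170.1 − 39.6)/2 = 65.25 mol.
Outlet amounts (n = n₀ + Σ ν·ξ):
  G: 675 − 2(170.1) = 334.8
  B: 0 + 1(170.1) − 2(65.25) = 39.6
  E: 0 + 1(65.25) = 65.25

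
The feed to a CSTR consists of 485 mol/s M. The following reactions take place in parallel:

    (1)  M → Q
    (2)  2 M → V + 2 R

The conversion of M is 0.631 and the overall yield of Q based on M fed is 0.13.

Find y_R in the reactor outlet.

Yield of Q: 1ξ₁ / 485 = 0.13 → ξ₁ = 63.05 mol/s.
Conversion of M: 1ξ₁ + 2ξ₂ = 0.631 × 485 = 306 → ξ₂ = 121.5 mol/s.
Outlet amounts (n = n₀ + Σ ν·ξ):
  M: 485 − 1(63.05) − 2(121.5) = 179
  Q: 0 + 1(63.05) = 63.05
  V: 0 + 1(121.5) = 121.5
  R: 0 + 2(121.5) = 243
Total out = 606.5 mol/s; y_R = 243 / 606.5 = 0.4006.

0.401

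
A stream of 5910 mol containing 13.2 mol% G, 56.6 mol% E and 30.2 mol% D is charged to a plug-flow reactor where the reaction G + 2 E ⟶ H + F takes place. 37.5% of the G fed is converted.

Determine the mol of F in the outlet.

293 mol

G reacted = 0.375 × 780.1 = 292.5 mol; ν_G = −1, so ξ = 292.5/1 = 292.5 mol.
Outlet amounts (n = n₀ + ν ξ):
  G: 780.1 − 1(292.5) = 487.6
  E: 3345 − 2(292.5) = 2760
  H: 0 + 1(292.5) = 292.5
  F: 0 + 1(292.5) = 292.5
  D: 1785 (inert)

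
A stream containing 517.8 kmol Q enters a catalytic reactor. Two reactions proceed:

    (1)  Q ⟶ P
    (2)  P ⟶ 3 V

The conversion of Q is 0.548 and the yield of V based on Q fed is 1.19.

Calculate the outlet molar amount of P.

78.4 kmol

Conversion of Q: Q consumed = 1ξ₁ = 0.548 × 517.8 → ξ₁ = 283.8 kmol.
Yield of V: 3ξ₂ / 517.8 = 1.19 → ξ₂ = 205.4 kmol.
Outlet amounts (n = n₀ + Σ ν·ξ):
  Q: 517.8 − 1(283.8) = 234
  P: 0 + 1(283.8) − 1(205.4) = 78.36
  V: 0 + 3(205.4) = 616.2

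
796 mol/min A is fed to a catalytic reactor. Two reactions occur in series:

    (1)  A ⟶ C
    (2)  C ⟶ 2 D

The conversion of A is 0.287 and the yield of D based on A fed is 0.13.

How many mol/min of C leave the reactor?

177 mol/min

Conversion of A: A consumed = 1ξ₁ = 0.287 × 796 → ξ₁ = 228.5 mol/min.
Yield of D: 2ξ₂ / 796 = 0.13 → ξ₂ = 51.74 mol/min.
Outlet amounts (n = n₀ + Σ ν·ξ):
  A: 796 − 1(228.5) = 567.5
  C: 0 + 1(228.5) − 1(51.74) = 176.7
  D: 0 + 2(51.74) = 103.5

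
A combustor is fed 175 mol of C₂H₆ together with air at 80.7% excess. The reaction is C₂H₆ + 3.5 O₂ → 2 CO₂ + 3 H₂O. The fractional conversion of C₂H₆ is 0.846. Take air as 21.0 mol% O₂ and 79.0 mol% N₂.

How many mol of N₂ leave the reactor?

4160 mol

Stoichiometric O₂ = 3.5 × 175 = 612.5 mol; O₂ fed = 612.5 × 1.807 = 1107 mol.
N₂ fed = 1107 × 79/21 = 4164 mol.
Fuel reacted = 0.846 × 175 → ξ = 148 mol.
Outlet (n = n₀ + ν ξ):
  C₂H₆: 175 − 1(148) = 26.95
  O₂: 1107 − 3.5(148) = 588.6
  N₂: 4164 (inert)
  CO₂: 0 + 2(148) = 296.1
  H₂O: 0 + 3(148) = 444.1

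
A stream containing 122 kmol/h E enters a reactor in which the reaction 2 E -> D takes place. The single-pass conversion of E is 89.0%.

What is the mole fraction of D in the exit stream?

0.802

E reacted = 0.89 × 122 = 108.6 kmol/h; ν_E = −2, so ξ = 108.6/2 = 54.29 kmol/h.
Outlet amounts (n = n₀ + ν ξ):
  E: 122 − 2(54.29) = 13.42
  D: 0 + 1(54.29) = 54.29
Total out = 67.71 kmol/h; y_D = 54.29 / 67.71 = 0.8018.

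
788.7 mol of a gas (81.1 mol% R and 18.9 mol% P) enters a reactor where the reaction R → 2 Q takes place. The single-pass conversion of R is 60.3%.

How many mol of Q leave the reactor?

R reacted = 0.603 × 639.6 = 385.7 mol; ν_R = −1, so ξ = 385.7/1 = 385.7 mol.
Outlet amounts (n = n₀ + ν ξ):
  R: 639.6 − 1(385.7) = 253.9
  Q: 0 + 2(385.7) = 771.4
  P: 149.1 (inert)

771 mol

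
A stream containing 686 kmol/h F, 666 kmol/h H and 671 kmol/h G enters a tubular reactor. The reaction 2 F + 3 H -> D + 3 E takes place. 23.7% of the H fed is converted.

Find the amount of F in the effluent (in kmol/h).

H reacted = 0.237 × 666 = 157.8 kmol/h; ν_H = −3, so ξ = 157.8/3 = 52.61 kmol/h.
Outlet amounts (n = n₀ + ν ξ):
  F: 686 − 2(52.61) = 580.8
  H: 666 − 3(52.61) = 508.2
  D: 0 + 1(52.61) = 52.61
  E: 0 + 3(52.61) = 157.8
  G: 671 (inert)

581 kmol/h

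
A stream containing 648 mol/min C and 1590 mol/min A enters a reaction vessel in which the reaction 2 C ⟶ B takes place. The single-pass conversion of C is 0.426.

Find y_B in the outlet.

C reacted = 0.426 × 648 = 276 mol/min; ν_C = −2, so ξ = 276/2 = 138 mol/min.
Outlet amounts (n = n₀ + ν ξ):
  C: 648 − 2(138) = 372
  B: 0 + 1(138) = 138
  A: 1590 (inert)
Total out = 2100 mol/min; y_B = 138 / 2100 = 0.06573.

0.0657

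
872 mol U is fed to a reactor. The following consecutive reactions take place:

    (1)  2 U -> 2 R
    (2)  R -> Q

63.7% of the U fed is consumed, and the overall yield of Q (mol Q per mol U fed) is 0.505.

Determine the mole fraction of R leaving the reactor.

Conversion of U: U consumed = 2ξ₁ = 0.637 × 872 → ξ₁ = 277.7 mol.
Yield of Q: 1ξ₂ / 872 = 0.505 → ξ₂ = 440.4 mol.
Outlet amounts (n = n₀ + Σ ν·ξ):
  U: 872 − 2(277.7) = 316.5
  R: 0 + 2(277.7) − 1(440.4) = 115.1
  Q: 0 + 1(440.4) = 440.4
Total out = 872 mol; y_R = 115.1 / 872 = 0.132.

0.132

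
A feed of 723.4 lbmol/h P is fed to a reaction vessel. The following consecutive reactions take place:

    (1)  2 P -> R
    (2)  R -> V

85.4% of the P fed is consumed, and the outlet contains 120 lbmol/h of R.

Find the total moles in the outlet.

Conversion of P: P consumed = 2ξ₁ = 0.854 × 723.4 → ξ₁ = 308.9 lbmol/h.
R balance: n_R = 0 + 1ξ₁ − 1ξ₂ = 120 → ξ₂ = (1·308.9 − 120)/1 = 188.9 lbmol/h.
Outlet amounts (n = n₀ + Σ ν·ξ):
  P: 723.4 − 2(308.9) = 105.6
  R: 0 + 1(308.9) − 1(188.9) = 120
  V: 0 + 1(188.9) = 188.9
Total out = 105.6 + 120 + 188.9 = 414.5 lbmol/h.

415 lbmol/h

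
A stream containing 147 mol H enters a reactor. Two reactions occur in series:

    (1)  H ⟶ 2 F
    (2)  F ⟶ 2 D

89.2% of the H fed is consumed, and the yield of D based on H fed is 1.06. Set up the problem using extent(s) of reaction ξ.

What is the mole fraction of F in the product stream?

Conversion of H: H consumed = 1ξ₁ = 0.892 × 147 → ξ₁ = 131.1 mol.
Yield of D: 2ξ₂ / 147 = 1.06 → ξ₂ = 77.91 mol.
Outlet amounts (n = n₀ + Σ ν·ξ):
  H: 147 − 1(131.1) = 15.88
  F: 0 + 2(131.1) − 1(77.91) = 184.3
  D: 0 + 2(77.91) = 155.8
Total out = 356 mol; y_F = 184.3 / 356 = 0.5178.

0.518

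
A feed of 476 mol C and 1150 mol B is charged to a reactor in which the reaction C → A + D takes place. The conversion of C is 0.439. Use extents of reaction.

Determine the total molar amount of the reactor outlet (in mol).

C reacted = 0.439 × 476 = 209 mol; ν_C = −1, so ξ = 209/1 = 209 mol.
Outlet amounts (n = n₀ + ν ξ):
  C: 476 − 1(209) = 267
  A: 0 + 1(209) = 209
  D: 0 + 1(209) = 209
  B: 1150 (inert)
Total out = 267 + 209 + 209 + 1150 = 1835 mol.

1830 mol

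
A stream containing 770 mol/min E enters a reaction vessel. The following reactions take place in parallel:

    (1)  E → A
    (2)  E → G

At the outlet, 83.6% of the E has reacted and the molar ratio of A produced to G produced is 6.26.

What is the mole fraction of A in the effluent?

Conversion of E: E consumed = 0.836 × 770 = 643.7 mol/min = 1ξ₁ + 1ξ₂.
Selectivity: 1ξ₁ / (1ξ₂) = 6.26 → ξ₁ = 6.26 ξ₂.
Substitute: (1·6.26 + 1) ξ₂ = 643.7 → ξ₂ = 88.67 mol/min, ξ₁ = 555.1 mol/min.
Outlet amounts (n = n₀ + Σ ν·ξ):
  E: 770 − 1(555.1) − 1(88.67) = 126.3
  A: 0 + 1(555.1) = 555.1
  G: 0 + 1(88.67) = 88.67
Total out = 770 mol/min; y_A = 555.1 / 770 = 0.7208.

0.721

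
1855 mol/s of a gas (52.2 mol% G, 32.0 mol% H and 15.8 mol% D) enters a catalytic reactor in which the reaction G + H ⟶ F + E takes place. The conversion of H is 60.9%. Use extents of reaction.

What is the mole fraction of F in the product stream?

0.195

H reacted = 0.609 × 593.6 = 361.5 mol/s; ν_H = −1, so ξ = 361.5/1 = 361.5 mol/s.
Outlet amounts (n = n₀ + ν ξ):
  G: 968.3 − 1(361.5) = 606.8
  H: 593.6 − 1(361.5) = 232.1
  F: 0 + 1(361.5) = 361.5
  E: 0 + 1(361.5) = 361.5
  D: 293.1 (inert)
Total out = 1855 mol/s; y_F = 361.5 / 1855 = 0.1949.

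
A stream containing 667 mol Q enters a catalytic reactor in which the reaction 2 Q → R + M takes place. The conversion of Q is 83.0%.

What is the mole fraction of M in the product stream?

0.415

Q reacted = 0.83 × 667 = 553.6 mol; ν_Q = −2, so ξ = 553.6/2 = 276.8 mol.
Outlet amounts (n = n₀ + ν ξ):
  Q: 667 − 2(276.8) = 113.4
  R: 0 + 1(276.8) = 276.8
  M: 0 + 1(276.8) = 276.8
Total out = 667 mol; y_M = 276.8 / 667 = 0.415.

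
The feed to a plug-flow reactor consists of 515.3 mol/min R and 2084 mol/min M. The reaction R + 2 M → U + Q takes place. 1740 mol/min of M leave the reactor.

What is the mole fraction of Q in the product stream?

0.0709

For M: n = n₀ − 2ξ → 1740 = 2084 − 2ξ, giving ξ = 172 mol/min.
Outlet amounts (n = n₀ + ν ξ):
  R: 515.3 − 1(172) = 343.3
  M: 2084 − 2(172) = 1740
  U: 0 + 1(172) = 172
  Q: 0 + 1(172) = 172
Total out = 2427 mol/min; y_Q = 172 / 2427 = 0.07086.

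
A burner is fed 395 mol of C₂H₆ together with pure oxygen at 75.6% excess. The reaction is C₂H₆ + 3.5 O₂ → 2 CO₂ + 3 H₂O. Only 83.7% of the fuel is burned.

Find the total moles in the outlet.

Stoichiometric O₂ = 3.5 × 395 = 1382 mol; O₂ fed = 1382 × 1.756 = 2428 mol.
Fuel reacted = 0.837 × 395 → ξ = 330.6 mol.
Outlet (n = n₀ + ν ξ):
  C₂H₆: 395 − 1(330.6) = 64.38
  O₂: 2428 − 3.5(330.6) = 1271
  CO₂: 0 + 2(330.6) = 661.2
  H₂O: 0 + 3(330.6) = 991.8
Total out = 64.38 + 1271 + 661.2 + 991.8 = 2988 mol.

2990 mol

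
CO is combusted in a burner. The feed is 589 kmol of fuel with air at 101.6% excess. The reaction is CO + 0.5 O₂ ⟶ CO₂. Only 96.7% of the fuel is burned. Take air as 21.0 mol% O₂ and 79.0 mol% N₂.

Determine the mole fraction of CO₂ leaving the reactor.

Stoichiometric O₂ = 0.5 × 589 = 294.5 kmol; O₂ fed = 294.5 × 2.016 = 593.7 kmol.
N₂ fed = 593.7 × 79/21 = 2233 kmol.
Fuel reacted = 0.967 × 589 → ξ = 569.6 kmol.
Outlet (n = n₀ + ν ξ):
  CO: 589 − 1(569.6) = 19.44
  O₂: 593.7 − 0.5(569.6) = 308.9
  N₂: 2233 (inert)
  CO₂: 0 + 1(569.6) = 569.6
Total out = 3131 kmol; y_CO₂ = 569.6 / 3131 = 0.1819.

0.182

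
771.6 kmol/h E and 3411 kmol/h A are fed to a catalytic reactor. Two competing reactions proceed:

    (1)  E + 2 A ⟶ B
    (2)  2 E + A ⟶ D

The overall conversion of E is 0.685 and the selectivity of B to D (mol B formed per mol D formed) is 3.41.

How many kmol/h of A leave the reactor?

Conversion of E: E consumed = 0.685 × 771.6 = 528.5 kmol/h = 1ξ₁ + 2ξ₂.
Selectivity: 1ξ₁ / (1ξ₂) = 3.41 → ξ₁ = 3.41 ξ₂.
Substitute: (1·3.41 + 2) ξ₂ = 528.5 → ξ₂ = 97.7 kmol/h, ξ₁ = 333.2 kmol/h.
Outlet amounts (n = n₀ + Σ ν·ξ):
  E: 771.6 − 1(333.2) − 2(97.7) = 243.1
  A: 3411 − 2(333.2) − 1(97.7) = 2647
  B: 0 + 1(333.2) = 333.2
  D: 0 + 1(97.7) = 97.7

2650 kmol/h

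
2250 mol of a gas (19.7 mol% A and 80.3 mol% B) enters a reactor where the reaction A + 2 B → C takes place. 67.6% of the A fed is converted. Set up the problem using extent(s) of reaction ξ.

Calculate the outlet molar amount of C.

A reacted = 0.676 × 443.2 = 299.6 mol; ν_A = −1, so ξ = 299.6/1 = 299.6 mol.
Outlet amounts (n = n₀ + ν ξ):
  A: 443.2 − 1(299.6) = 143.6
  B: 1807 − 2(299.6) = 1207
  C: 0 + 1(299.6) = 299.6

300 mol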